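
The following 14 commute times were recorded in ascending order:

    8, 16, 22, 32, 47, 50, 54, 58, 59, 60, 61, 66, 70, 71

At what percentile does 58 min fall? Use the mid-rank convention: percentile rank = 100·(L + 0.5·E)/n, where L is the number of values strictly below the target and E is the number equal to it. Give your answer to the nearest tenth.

Count below 58: L = 7; count equal: E = 1; n = 14.
Percentile rank = 100·(7 + 0.5·1)/14 = 100·7.5/14 = 53.57.

53.6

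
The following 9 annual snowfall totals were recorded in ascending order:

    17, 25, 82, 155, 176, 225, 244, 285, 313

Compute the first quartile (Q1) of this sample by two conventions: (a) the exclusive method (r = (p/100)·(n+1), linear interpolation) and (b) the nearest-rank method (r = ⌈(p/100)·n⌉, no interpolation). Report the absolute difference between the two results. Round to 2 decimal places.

28.50

n = 9.
(a) r = 2.5; between ranks 2 (25) and 3 (82): 53.5.
(b) the nearest-rank method: rank 3 → 82.
|53.5 − 82| = 28.5.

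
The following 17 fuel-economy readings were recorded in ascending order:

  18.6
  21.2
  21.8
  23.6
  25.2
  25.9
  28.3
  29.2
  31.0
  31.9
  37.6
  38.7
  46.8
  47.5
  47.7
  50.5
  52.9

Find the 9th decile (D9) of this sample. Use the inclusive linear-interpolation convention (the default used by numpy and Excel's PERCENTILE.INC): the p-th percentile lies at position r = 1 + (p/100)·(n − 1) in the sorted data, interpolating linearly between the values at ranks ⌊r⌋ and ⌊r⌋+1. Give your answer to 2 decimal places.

n = 17.
r = 1 + (90/100)·(17 − 1) = 1 + 14.4 = 15.4.
Rank 15 is 47.7 and rank 16 is 50.5.
Interpolate: 47.7 + 0.4·(50.5 − 47.7) = 47.7 + 0.4·2.8 = 48.82.

48.82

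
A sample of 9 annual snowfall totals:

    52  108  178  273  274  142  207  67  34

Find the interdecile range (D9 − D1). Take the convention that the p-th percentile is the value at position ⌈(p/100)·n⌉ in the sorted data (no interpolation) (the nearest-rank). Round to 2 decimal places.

240.00

Sorted: 34, 52, 67, 108, 142, 178, 207, 273, 274.
n = 9.
P10: rank ⌈10/100·9⌉ = 1 → 34.
P90: rank ⌈90/100·9⌉ = 9 → 274.
Difference: 274 − 34 = 240.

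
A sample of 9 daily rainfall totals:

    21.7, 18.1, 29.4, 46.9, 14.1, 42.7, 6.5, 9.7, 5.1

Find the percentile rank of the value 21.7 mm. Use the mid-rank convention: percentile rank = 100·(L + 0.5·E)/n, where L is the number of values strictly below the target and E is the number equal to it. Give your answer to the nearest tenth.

61.1

Sorted: 5.1, 6.5, 9.7, 14.1, 18.1, 21.7, 29.4, 42.7, 46.9.
Count below 21.7: L = 5; count equal: E = 1; n = 9.
Percentile rank = 100·(5 + 0.5·1)/9 = 100·5.5/9 = 61.11.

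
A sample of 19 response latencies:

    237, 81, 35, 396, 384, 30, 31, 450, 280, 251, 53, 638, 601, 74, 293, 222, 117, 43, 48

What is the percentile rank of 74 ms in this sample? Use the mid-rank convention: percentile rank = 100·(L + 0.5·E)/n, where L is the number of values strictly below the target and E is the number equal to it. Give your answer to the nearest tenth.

Sorted: 30, 31, 35, 43, 48, 53, 74, 81, 117, 222, 237, 251, 280, 293, 384, 396, 450, 601, 638.
Count below 74: L = 6; count equal: E = 1; n = 19.
Percentile rank = 100·(6 + 0.5·1)/19 = 100·6.5/19 = 34.21.

34.2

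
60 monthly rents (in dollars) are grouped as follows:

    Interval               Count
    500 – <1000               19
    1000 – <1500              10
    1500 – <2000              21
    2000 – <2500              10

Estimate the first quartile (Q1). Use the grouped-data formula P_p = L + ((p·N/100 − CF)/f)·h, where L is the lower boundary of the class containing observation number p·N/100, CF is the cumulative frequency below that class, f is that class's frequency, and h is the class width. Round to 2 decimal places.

N = 60; target position k = 25/100 · 60 = 15.
Cumulative frequencies: 19, 29, 50, 60.
Observation 15 falls in the class 500 – <1000.
L = 500, CF = 0, f = 19, h = 500.
P25 = 500 + ((15 − 0)/19)·500 = 500 + 394.737 = 894.737.

894.74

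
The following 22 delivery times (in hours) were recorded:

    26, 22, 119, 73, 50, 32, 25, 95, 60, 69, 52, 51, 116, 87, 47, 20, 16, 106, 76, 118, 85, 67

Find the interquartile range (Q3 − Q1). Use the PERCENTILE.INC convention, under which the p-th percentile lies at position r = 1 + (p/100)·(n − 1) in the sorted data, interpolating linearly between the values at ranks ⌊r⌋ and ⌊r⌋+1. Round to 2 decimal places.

Sorted: 16, 20, 22, 25, 26, 32, 47, 50, 51, 52, 60, 67, 69, 73, 76, 85, 87, 95, 106, 116, 118, 119.
n = 22.
P25: r = 6.25; ranks 6–7 are 32, 47; interpolating gives 35.75.
P75: r = 16.75; ranks 16–17 are 85, 87; interpolating gives 86.5.
Difference: 86.5 − 35.75 = 50.75.

50.75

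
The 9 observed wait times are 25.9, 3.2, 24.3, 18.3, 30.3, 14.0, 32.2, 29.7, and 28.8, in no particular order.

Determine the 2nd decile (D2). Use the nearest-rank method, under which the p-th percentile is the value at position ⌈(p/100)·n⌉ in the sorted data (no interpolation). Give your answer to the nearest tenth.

Sorted: 3.2, 14.0, 18.3, 24.3, 25.9, 28.8, 29.7, 30.3, 32.2.
n = 9.
Position = ⌈20/100 · 9⌉ = ⌈1.8⌉ = 2.
The value at rank 2 is 14.0.

14.0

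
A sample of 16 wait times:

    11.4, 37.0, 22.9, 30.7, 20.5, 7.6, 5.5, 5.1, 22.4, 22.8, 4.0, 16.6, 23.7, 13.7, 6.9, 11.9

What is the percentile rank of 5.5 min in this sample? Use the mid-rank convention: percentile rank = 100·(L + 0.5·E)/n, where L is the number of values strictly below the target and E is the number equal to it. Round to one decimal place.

Sorted: 4.0, 5.1, 5.5, 6.9, 7.6, 11.4, 11.9, 13.7, 16.6, 20.5, 22.4, 22.8, 22.9, 23.7, 30.7, 37.0.
Count below 5.5: L = 2; count equal: E = 1; n = 16.
Percentile rank = 100·(2 + 0.5·1)/16 = 100·2.5/16 = 15.62.

15.6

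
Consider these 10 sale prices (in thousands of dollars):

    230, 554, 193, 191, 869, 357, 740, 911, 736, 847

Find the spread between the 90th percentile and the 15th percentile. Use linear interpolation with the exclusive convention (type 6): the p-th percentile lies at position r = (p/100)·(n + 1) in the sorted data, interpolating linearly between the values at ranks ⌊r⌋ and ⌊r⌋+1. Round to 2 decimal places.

Sorted: 191, 193, 230, 357, 554, 736, 740, 847, 869, 911.
n = 10.
P15: r = 1.65; ranks 1–2 are 191, 193; interpolating gives 192.3.
P90: r = 9.9; ranks 9–10 are 869, 911; interpolating gives 906.8.
Difference: 906.8 − 192.3 = 714.5.

714.50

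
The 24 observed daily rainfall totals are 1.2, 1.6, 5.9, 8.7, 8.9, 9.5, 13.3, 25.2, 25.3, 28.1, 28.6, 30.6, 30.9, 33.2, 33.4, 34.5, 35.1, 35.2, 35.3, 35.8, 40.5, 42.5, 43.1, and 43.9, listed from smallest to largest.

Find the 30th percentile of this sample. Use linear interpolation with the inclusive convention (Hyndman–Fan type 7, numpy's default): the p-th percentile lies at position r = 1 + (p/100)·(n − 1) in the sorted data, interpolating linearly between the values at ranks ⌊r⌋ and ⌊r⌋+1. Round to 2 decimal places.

n = 24.
r = 1 + (30/100)·(24 − 1) = 1 + 6.9 = 7.9.
Rank 7 is 13.3 and rank 8 is 25.2.
Interpolate: 13.3 + 0.9·(25.2 − 13.3) = 13.3 + 0.9·11.9 = 24.01.

24.01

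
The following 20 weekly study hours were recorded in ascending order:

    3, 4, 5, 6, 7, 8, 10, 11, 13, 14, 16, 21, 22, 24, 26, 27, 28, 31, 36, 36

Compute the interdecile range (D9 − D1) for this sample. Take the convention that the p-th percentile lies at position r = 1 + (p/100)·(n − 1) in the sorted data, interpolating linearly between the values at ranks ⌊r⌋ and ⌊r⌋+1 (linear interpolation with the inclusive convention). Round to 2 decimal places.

n = 20.
P10: r = 2.9; ranks 2–3 are 4, 5; interpolating gives 4.9.
P90: r = 18.1; ranks 18–19 are 31, 36; interpolating gives 31.5.
Difference: 31.5 − 4.9 = 26.6.

26.60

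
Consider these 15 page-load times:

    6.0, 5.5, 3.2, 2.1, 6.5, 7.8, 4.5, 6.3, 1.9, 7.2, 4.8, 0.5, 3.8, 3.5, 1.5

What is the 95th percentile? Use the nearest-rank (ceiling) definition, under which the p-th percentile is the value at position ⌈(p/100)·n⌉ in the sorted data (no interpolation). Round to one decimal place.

Sorted: 0.5, 1.5, 1.9, 2.1, 3.2, 3.5, 3.8, 4.5, 4.8, 5.5, 6.0, 6.3, 6.5, 7.2, 7.8.
n = 15.
Position = ⌈95/100 · 15⌉ = ⌈14.25⌉ = 15.
The value at rank 15 is 7.8.

7.8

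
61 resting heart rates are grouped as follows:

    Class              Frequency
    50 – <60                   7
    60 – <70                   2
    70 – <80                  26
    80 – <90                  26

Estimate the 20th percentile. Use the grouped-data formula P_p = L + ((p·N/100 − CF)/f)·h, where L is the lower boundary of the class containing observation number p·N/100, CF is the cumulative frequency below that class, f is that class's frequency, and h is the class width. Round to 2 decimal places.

N = 61; target position k = 20/100 · 61 = 12.2.
Cumulative frequencies: 7, 9, 35, 61.
Observation 12.2 falls in the class 70 – <80.
L = 70, CF = 9, f = 26, h = 10.
P20 = 70 + ((12.2 − 9)/26)·10 = 70 + 1.23077 = 71.2308.

71.23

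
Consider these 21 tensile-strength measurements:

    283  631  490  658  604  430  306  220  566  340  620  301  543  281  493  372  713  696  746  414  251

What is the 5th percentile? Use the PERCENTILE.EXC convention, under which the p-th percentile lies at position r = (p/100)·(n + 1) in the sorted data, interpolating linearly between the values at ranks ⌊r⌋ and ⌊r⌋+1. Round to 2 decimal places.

223.10

Sorted: 220, 251, 281, 283, 301, 306, 340, 372, 414, 430, 490, 493, 543, 566, 604, 620, 631, 658, 696, 713, 746.
n = 21.
r = (5/100)·(21 + 1) = 1.1.
Rank 1 is 220 and rank 2 is 251.
Interpolate: 220 + 0.1·(251 − 220) = 220 + 0.1·31 = 223.1.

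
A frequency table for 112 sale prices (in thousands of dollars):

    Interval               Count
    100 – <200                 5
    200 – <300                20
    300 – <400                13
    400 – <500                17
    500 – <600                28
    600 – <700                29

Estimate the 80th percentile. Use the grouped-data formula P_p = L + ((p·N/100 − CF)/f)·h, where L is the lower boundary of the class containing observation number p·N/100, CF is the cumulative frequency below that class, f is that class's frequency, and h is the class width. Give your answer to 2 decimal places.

622.76

N = 112; target position k = 80/100 · 112 = 89.6.
Cumulative frequencies: 5, 25, 38, 55, 83, 112.
Observation 89.6 falls in the class 600 – <700.
L = 600, CF = 83, f = 29, h = 100.
P80 = 600 + ((89.6 − 83)/29)·100 = 600 + 22.7586 = 622.759.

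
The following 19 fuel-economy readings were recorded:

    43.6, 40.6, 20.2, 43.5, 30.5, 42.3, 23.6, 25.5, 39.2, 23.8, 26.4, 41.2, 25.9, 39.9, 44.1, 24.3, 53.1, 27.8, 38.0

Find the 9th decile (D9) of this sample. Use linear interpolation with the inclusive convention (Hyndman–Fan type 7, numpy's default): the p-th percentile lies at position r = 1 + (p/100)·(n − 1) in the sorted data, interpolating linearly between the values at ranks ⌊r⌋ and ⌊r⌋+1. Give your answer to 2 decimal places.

43.70

Sorted: 20.2, 23.6, 23.8, 24.3, 25.5, 25.9, 26.4, 27.8, 30.5, 38.0, 39.2, 39.9, 40.6, 41.2, 42.3, 43.5, 43.6, 44.1, 53.1.
n = 19.
r = 1 + (90/100)·(19 − 1) = 1 + 16.2 = 17.2.
Rank 17 is 43.6 and rank 18 is 44.1.
Interpolate: 43.6 + 0.2·(44.1 − 43.6) = 43.6 + 0.2·0.5 = 43.7.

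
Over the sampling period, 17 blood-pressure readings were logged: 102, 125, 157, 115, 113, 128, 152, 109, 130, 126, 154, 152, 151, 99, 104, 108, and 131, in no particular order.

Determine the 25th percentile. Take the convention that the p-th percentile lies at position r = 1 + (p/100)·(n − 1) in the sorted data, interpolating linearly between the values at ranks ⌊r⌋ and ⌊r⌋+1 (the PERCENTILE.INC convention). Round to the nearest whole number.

109

Sorted: 99, 102, 104, 108, 109, 113, 115, 125, 126, 128, 130, 131, 151, 152, 152, 154, 157.
n = 17.
r = 1 + (25/100)·(17 − 1) = 1 + 4 = 5.
r is an integer, so P25 is the value at rank 5: 109.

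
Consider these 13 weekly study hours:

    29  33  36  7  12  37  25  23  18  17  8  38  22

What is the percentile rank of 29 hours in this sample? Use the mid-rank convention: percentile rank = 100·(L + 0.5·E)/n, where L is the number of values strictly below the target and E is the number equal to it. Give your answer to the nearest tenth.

65.4

Sorted: 7, 8, 12, 17, 18, 22, 23, 25, 29, 33, 36, 37, 38.
Count below 29: L = 8; count equal: E = 1; n = 13.
Percentile rank = 100·(8 + 0.5·1)/13 = 100·8.5/13 = 65.38.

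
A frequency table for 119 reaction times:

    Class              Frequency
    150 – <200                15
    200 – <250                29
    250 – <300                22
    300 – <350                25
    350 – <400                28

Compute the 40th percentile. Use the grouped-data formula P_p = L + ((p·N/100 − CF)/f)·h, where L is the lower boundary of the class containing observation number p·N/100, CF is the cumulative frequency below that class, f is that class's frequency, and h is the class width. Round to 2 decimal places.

N = 119; target position k = 40/100 · 119 = 47.6.
Cumulative frequencies: 15, 44, 66, 91, 119.
Observation 47.6 falls in the class 250 – <300.
L = 250, CF = 44, f = 22, h = 50.
P40 = 250 + ((47.6 − 44)/22)·50 = 250 + 8.18182 = 258.182.

258.18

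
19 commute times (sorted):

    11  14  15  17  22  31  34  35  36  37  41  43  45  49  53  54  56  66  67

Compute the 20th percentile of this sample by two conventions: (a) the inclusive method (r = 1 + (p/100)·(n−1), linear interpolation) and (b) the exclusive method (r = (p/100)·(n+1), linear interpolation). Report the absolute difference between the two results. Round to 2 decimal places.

3.00

n = 19.
(a) r = 4.6; between ranks 4 (17) and 5 (22): 20.
(b) r = 4 → value at rank 4 = 17.
|20 − 17| = 3.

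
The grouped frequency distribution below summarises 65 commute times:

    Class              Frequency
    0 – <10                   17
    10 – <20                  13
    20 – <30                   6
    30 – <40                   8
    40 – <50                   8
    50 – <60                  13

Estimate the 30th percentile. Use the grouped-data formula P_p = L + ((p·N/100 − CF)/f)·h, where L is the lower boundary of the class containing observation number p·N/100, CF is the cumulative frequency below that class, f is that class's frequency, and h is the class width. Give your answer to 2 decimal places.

N = 65; target position k = 30/100 · 65 = 19.5.
Cumulative frequencies: 17, 30, 36, 44, 52, 65.
Observation 19.5 falls in the class 10 – <20.
L = 10, CF = 17, f = 13, h = 10.
P30 = 10 + ((19.5 − 17)/13)·10 = 10 + 1.92308 = 11.9231.

11.92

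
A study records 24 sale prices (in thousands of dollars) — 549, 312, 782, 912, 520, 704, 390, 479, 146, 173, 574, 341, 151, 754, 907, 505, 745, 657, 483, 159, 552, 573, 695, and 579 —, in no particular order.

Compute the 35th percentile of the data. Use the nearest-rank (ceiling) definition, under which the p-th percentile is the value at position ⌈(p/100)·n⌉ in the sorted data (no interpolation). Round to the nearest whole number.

483

Sorted: 146, 151, 159, 173, 312, 341, 390, 479, 483, 505, 520, 549, 552, 573, 574, 579, 657, 695, 704, 745, 754, 782, 907, 912.
n = 24.
Position = ⌈35/100 · 24⌉ = ⌈8.4⌉ = 9.
The value at rank 9 is 483.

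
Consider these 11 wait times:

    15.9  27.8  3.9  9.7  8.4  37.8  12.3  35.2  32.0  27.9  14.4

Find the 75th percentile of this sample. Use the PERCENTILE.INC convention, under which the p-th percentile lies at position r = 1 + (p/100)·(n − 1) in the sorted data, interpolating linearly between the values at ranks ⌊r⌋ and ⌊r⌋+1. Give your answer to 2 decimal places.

Sorted: 3.9, 8.4, 9.7, 12.3, 14.4, 15.9, 27.8, 27.9, 32.0, 35.2, 37.8.
n = 11.
r = 1 + (75/100)·(11 − 1) = 1 + 7.5 = 8.5.
Rank 8 is 27.9 and rank 9 is 32.0.
Interpolate: 27.9 + 0.5·(32.0 − 27.9) = 27.9 + 0.5·4.1 = 29.95.

29.95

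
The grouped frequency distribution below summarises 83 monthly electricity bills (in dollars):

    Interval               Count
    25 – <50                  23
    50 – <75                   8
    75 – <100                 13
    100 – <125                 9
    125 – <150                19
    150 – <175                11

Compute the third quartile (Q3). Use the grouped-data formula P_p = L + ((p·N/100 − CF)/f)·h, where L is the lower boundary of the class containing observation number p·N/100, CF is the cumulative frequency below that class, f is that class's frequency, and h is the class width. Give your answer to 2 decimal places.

137.17

N = 83; target position k = 75/100 · 83 = 62.25.
Cumulative frequencies: 23, 31, 44, 53, 72, 83.
Observation 62.25 falls in the class 125 – <150.
L = 125, CF = 53, f = 19, h = 25.
P75 = 125 + ((62.25 − 53)/19)·25 = 125 + 12.1711 = 137.171.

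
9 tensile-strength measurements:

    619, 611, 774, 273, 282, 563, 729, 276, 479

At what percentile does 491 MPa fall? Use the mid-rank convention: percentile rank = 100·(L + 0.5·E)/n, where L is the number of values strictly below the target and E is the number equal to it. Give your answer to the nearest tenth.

Sorted: 273, 276, 282, 479, 563, 611, 619, 729, 774.
Count below 491: L = 4; count equal: E = 0; n = 9.
Percentile rank = 100·(4 + 0.5·0)/9 = 100·4/9 = 44.44.

44.4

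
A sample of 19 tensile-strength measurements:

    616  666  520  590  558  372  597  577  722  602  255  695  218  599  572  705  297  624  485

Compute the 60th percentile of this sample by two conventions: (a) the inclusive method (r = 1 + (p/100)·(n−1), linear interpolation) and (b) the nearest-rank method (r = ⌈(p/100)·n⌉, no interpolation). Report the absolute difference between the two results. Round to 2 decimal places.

Sorted: 218, 255, 297, 372, 485, 520, 558, 572, 577, 590, 597, 599, 602, 616, 624, 666, 695, 705, 722.
n = 19.
(a) r = 11.8; between ranks 11 (597) and 12 (599): 598.6.
(b) the nearest-rank method: rank 12 → 599.
|598.6 − 599| = 0.4.

0.40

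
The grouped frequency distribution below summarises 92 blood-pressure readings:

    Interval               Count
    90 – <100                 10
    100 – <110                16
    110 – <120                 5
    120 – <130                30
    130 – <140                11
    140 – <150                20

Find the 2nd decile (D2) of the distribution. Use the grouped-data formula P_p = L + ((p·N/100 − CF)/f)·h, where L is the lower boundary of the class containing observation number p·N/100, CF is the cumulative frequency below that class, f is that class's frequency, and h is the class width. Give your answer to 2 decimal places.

N = 92; target position k = 20/100 · 92 = 18.4.
Cumulative frequencies: 10, 26, 31, 61, 72, 92.
Observation 18.4 falls in the class 100 – <110.
L = 100, CF = 10, f = 16, h = 10.
P20 = 100 + ((18.4 − 10)/16)·10 = 100 + 5.25 = 105.25.

105.25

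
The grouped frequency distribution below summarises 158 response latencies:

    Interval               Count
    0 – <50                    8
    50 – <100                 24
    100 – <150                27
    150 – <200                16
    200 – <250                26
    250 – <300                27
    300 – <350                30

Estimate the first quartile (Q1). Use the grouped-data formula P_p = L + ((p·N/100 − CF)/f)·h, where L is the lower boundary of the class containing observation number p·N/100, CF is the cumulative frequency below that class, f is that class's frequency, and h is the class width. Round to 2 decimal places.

113.89

N = 158; target position k = 25/100 · 158 = 39.5.
Cumulative frequencies: 8, 32, 59, 75, 101, 128, 158.
Observation 39.5 falls in the class 100 – <150.
L = 100, CF = 32, f = 27, h = 50.
P25 = 100 + ((39.5 − 32)/27)·50 = 100 + 13.8889 = 113.889.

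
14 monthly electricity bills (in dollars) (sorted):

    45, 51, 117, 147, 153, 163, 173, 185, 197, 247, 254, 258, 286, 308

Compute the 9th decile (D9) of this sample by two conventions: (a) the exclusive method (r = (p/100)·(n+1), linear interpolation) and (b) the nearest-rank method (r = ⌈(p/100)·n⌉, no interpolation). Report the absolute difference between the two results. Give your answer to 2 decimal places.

n = 14.
(a) r = 13.5; between ranks 13 (286) and 14 (308): 297.
(b) the nearest-rank method: rank 13 → 286.
|297 − 286| = 11.

11.00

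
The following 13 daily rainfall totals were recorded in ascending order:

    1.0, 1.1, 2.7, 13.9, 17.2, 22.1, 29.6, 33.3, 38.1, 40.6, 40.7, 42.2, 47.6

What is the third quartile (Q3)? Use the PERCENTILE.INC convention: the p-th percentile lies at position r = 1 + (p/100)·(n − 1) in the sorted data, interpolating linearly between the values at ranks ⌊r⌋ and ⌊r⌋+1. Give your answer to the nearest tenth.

40.6

n = 13.
r = 1 + (75/100)·(13 − 1) = 1 + 9 = 10.
r is an integer, so P75 is the value at rank 10: 40.6.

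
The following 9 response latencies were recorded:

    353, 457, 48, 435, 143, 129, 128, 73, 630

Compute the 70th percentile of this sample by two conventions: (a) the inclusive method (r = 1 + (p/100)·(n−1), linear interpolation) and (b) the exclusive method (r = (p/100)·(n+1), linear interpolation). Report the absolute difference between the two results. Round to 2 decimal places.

32.80

Sorted: 48, 73, 128, 129, 143, 353, 435, 457, 630.
n = 9.
(a) r = 6.6; between ranks 6 (353) and 7 (435): 402.2.
(b) r = 7 → value at rank 7 = 435.
|402.2 − 435| = 32.8.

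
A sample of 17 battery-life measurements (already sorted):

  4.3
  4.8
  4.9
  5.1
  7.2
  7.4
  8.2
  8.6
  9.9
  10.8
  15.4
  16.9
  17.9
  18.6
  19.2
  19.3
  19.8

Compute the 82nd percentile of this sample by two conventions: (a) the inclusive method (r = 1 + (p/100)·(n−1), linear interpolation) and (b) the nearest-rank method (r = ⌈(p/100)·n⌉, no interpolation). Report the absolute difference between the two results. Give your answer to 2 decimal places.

n = 17.
(a) r = 14.12; between ranks 14 (18.6) and 15 (19.2): 18.672.
(b) the nearest-rank method: rank 14 → 18.6.
|18.672 − 18.6| = 0.072.

0.07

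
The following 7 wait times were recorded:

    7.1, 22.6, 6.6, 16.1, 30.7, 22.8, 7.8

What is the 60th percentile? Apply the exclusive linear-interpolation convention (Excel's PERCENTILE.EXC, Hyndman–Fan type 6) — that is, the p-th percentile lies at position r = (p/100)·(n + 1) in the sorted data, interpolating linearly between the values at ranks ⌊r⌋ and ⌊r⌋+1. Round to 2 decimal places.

21.30

Sorted: 6.6, 7.1, 7.8, 16.1, 22.6, 22.8, 30.7.
n = 7.
r = (60/100)·(7 + 1) = 4.8.
Rank 4 is 16.1 and rank 5 is 22.6.
Interpolate: 16.1 + 0.8·(22.6 − 16.1) = 16.1 + 0.8·6.5 = 21.3.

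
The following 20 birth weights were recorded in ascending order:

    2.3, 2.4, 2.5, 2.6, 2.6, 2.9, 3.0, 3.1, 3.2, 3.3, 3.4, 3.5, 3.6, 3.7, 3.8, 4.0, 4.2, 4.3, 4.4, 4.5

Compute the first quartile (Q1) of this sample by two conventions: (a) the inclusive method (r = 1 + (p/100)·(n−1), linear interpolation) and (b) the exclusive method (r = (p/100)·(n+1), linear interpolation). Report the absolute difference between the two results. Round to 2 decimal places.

n = 20.
(a) r = 5.75; between ranks 5 (2.6) and 6 (2.9): 2.825.
(b) r = 5.25; between ranks 5 (2.6) and 6 (2.9): 2.675.
|2.825 − 2.675| = 0.15.

0.15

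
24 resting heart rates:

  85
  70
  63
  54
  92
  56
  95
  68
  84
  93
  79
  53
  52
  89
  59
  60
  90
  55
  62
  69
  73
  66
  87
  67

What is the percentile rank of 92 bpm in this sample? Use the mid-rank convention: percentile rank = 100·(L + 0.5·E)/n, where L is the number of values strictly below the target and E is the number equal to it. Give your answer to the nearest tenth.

Sorted: 52, 53, 54, 55, 56, 59, 60, 62, 63, 66, 67, 68, 69, 70, 73, 79, 84, 85, 87, 89, 90, 92, 93, 95.
Count below 92: L = 21; count equal: E = 1; n = 24.
Percentile rank = 100·(21 + 0.5·1)/24 = 100·21.5/24 = 89.58.

89.6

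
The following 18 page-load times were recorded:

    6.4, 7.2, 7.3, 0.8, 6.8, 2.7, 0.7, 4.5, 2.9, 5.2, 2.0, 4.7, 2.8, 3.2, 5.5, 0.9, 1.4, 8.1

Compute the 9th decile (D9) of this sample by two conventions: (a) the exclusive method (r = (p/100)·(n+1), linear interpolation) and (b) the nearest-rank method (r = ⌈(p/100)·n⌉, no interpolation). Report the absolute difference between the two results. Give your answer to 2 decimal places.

0.08

Sorted: 0.7, 0.8, 0.9, 1.4, 2.0, 2.7, 2.8, 2.9, 3.2, 4.5, 4.7, 5.2, 5.5, 6.4, 6.8, 7.2, 7.3, 8.1.
n = 18.
(a) r = 17.1; between ranks 17 (7.3) and 18 (8.1): 7.38.
(b) the nearest-rank method: rank 17 → 7.3.
|7.38 − 7.3| = 0.08.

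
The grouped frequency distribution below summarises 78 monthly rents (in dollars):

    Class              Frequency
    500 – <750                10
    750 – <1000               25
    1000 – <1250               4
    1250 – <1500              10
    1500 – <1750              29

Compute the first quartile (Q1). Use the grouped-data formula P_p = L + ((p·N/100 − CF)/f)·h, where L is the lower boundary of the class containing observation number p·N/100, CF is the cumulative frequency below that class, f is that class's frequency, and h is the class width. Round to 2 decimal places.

845.00

N = 78; target position k = 25/100 · 78 = 19.5.
Cumulative frequencies: 10, 35, 39, 49, 78.
Observation 19.5 falls in the class 750 – <1000.
L = 750, CF = 10, f = 25, h = 250.
P25 = 750 + ((19.5 − 10)/25)·250 = 750 + 95 = 845.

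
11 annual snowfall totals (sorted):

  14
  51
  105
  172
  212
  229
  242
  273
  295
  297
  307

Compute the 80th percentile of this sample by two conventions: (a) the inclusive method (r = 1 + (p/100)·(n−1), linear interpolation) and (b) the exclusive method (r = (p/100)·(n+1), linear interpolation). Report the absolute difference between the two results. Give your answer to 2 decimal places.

1.20

n = 11.
(a) r = 9 → value at rank 9 = 295.
(b) r = 9.6; between ranks 9 (295) and 10 (297): 296.2.
|295 − 296.2| = 1.2.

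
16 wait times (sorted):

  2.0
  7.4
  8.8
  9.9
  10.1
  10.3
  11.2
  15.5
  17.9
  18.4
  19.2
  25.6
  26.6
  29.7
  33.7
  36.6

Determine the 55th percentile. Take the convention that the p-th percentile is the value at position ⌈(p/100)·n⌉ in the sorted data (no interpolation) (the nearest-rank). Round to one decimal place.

17.9

n = 16.
Position = ⌈55/100 · 16⌉ = ⌈8.8⌉ = 9.
The value at rank 9 is 17.9.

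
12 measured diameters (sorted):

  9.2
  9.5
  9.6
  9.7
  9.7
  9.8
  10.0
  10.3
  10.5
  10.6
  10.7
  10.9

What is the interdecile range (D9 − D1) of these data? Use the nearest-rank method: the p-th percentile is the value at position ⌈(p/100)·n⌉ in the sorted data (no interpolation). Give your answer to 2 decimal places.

1.20

n = 12.
P10: rank ⌈10/100·12⌉ = 2 → 9.5.
P90: rank ⌈90/100·12⌉ = 11 → 10.7.
Difference: 10.7 − 9.5 = 1.2.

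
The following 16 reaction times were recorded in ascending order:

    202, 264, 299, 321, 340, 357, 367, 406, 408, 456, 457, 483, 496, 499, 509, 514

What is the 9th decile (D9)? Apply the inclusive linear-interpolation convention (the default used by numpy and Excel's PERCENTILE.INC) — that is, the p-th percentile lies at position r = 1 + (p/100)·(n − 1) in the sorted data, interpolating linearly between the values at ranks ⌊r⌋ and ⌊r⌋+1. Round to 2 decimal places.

504.00

n = 16.
r = 1 + (90/100)·(16 − 1) = 1 + 13.5 = 14.5.
Rank 14 is 499 and rank 15 is 509.
Interpolate: 499 + 0.5·(509 − 499) = 499 + 0.5·10 = 504.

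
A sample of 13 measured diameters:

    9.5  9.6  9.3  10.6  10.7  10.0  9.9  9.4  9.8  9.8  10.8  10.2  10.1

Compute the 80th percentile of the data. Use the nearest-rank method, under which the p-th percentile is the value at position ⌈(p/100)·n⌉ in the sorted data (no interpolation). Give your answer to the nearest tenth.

10.6

Sorted: 9.3, 9.4, 9.5, 9.6, 9.8, 9.8, 9.9, 10.0, 10.1, 10.2, 10.6, 10.7, 10.8.
n = 13.
Position = ⌈80/100 · 13⌉ = ⌈10.4⌉ = 11.
The value at rank 11 is 10.6.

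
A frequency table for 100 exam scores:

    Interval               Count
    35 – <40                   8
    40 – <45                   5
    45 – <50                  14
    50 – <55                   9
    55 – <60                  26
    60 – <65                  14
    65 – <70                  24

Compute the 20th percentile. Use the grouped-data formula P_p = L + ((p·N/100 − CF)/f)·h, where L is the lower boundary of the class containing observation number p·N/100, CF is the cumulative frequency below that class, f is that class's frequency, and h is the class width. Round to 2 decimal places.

47.50

N = 100; target position k = 20/100 · 100 = 20.
Cumulative frequencies: 8, 13, 27, 36, 62, 76, 100.
Observation 20 falls in the class 45 – <50.
L = 45, CF = 13, f = 14, h = 5.
P20 = 45 + ((20 − 13)/14)·5 = 45 + 2.5 = 47.5.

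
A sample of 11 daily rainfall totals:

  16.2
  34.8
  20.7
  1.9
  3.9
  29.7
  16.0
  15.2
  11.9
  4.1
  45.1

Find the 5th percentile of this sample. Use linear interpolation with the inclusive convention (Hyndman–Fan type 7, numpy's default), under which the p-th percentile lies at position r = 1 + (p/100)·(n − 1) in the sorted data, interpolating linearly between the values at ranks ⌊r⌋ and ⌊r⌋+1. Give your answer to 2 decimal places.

2.90

Sorted: 1.9, 3.9, 4.1, 11.9, 15.2, 16.0, 16.2, 20.7, 29.7, 34.8, 45.1.
n = 11.
r = 1 + (5/100)·(11 − 1) = 1 + 0.5 = 1.5.
Rank 1 is 1.9 and rank 2 is 3.9.
Interpolate: 1.9 + 0.5·(3.9 − 1.9) = 1.9 + 0.5·2 = 2.9.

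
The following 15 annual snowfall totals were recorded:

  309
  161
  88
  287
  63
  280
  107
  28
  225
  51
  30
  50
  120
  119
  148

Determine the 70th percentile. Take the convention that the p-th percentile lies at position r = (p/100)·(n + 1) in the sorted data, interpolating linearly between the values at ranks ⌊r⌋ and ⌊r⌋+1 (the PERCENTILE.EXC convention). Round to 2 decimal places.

Sorted: 28, 30, 50, 51, 63, 88, 107, 119, 120, 148, 161, 225, 280, 287, 309.
n = 15.
r = (70/100)·(15 + 1) = 11.2.
Rank 11 is 161 and rank 12 is 225.
Interpolate: 161 + 0.2·(225 − 161) = 161 + 0.2·64 = 173.8.

173.80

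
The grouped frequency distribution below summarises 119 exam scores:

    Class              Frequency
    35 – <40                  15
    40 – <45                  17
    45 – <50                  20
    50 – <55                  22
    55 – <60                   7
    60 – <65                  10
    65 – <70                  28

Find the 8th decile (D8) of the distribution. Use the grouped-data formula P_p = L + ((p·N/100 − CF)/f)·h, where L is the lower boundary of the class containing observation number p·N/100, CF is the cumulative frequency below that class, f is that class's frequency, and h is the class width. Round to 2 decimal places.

N = 119; target position k = 80/100 · 119 = 95.2.
Cumulative frequencies: 15, 32, 52, 74, 81, 91, 119.
Observation 95.2 falls in the class 65 – <70.
L = 65, CF = 91, f = 28, h = 5.
P80 = 65 + ((95.2 − 91)/28)·5 = 65 + 0.75 = 65.75.

65.75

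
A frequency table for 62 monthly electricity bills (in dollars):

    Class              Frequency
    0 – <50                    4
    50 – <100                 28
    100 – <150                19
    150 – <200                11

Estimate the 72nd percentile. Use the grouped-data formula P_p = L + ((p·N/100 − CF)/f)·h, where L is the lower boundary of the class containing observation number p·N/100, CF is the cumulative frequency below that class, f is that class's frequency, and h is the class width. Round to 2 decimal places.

N = 62; target position k = 72/100 · 62 = 44.64.
Cumulative frequencies: 4, 32, 51, 62.
Observation 44.64 falls in the class 100 – <150.
L = 100, CF = 32, f = 19, h = 50.
P72 = 100 + ((44.64 − 32)/19)·50 = 100 + 33.2632 = 133.263.

133.26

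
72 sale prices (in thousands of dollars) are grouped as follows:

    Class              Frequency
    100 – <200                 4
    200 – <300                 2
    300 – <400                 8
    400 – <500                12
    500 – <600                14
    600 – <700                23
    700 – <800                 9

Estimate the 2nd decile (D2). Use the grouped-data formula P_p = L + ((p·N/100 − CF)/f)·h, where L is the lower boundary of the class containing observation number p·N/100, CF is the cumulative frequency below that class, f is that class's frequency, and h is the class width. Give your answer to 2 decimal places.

403.33

N = 72; target position k = 20/100 · 72 = 14.4.
Cumulative frequencies: 4, 6, 14, 26, 40, 63, 72.
Observation 14.4 falls in the class 400 – <500.
L = 400, CF = 14, f = 12, h = 100.
P20 = 400 + ((14.4 − 14)/12)·100 = 400 + 3.33333 = 403.333.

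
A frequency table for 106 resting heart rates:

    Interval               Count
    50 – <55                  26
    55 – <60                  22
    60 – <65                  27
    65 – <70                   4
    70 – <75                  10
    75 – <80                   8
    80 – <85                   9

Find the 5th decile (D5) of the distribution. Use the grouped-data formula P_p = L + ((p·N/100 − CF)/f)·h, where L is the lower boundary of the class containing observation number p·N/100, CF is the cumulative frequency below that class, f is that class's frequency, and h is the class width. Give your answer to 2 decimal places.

N = 106; target position k = 50/100 · 106 = 53.
Cumulative frequencies: 26, 48, 75, 79, 89, 97, 106.
Observation 53 falls in the class 60 – <65.
L = 60, CF = 48, f = 27, h = 5.
P50 = 60 + ((53 − 48)/27)·5 = 60 + 0.925926 = 60.9259.

60.93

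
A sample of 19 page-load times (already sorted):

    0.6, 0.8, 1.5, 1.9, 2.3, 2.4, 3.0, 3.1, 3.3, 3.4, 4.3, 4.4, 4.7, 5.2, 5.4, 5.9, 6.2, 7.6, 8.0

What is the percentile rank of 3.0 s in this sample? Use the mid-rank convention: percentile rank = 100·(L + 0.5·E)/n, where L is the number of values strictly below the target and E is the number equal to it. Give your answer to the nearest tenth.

34.2

Count below 3.0: L = 6; count equal: E = 1; n = 19.
Percentile rank = 100·(6 + 0.5·1)/19 = 100·6.5/19 = 34.21.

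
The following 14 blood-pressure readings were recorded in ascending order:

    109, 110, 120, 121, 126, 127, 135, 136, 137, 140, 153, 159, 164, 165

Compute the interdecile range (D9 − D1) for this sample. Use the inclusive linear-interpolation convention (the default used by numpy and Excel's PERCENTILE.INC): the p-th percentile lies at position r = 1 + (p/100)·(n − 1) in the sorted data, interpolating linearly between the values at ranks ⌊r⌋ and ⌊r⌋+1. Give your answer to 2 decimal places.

n = 14.
P10: r = 2.3; ranks 2–3 are 110, 120; interpolating gives 113.
P90: r = 12.7; ranks 12–13 are 159, 164; interpolating gives 162.5.
Difference: 162.5 − 113 = 49.5.

49.50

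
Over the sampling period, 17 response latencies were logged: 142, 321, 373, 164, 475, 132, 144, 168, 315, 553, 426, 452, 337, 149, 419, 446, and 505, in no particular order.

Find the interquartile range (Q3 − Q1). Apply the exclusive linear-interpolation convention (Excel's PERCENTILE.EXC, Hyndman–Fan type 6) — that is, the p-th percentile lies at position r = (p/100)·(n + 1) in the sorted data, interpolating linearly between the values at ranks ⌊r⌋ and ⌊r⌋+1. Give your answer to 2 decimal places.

292.50

Sorted: 132, 142, 144, 149, 164, 168, 315, 321, 337, 373, 419, 426, 446, 452, 475, 505, 553.
n = 17.
P25: r = 4.5; ranks 4–5 are 149, 164; interpolating gives 156.5.
P75: r = 13.5; ranks 13–14 are 446, 452; interpolating gives 449.
Difference: 449 − 156.5 = 292.5.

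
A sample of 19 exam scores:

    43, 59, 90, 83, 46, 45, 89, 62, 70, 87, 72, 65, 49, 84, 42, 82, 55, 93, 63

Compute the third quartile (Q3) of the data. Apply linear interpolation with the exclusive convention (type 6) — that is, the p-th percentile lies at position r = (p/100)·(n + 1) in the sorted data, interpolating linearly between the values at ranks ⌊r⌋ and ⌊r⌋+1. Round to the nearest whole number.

Sorted: 42, 43, 45, 46, 49, 55, 59, 62, 63, 65, 70, 72, 82, 83, 84, 87, 89, 90, 93.
n = 19.
r = (75/100)·(19 + 1) = 15.
r is an integer, so P75 is the value at rank 15: 84.

84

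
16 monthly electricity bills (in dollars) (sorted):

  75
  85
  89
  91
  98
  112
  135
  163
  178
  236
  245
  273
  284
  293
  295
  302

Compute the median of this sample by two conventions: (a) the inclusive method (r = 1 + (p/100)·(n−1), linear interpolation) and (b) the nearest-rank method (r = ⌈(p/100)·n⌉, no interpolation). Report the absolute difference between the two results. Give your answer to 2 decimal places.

n = 16.
(a) r = 8.5; between ranks 8 (163) and 9 (178): 170.5.
(b) the nearest-rank method: rank 8 → 163.
|170.5 − 163| = 7.5.

7.50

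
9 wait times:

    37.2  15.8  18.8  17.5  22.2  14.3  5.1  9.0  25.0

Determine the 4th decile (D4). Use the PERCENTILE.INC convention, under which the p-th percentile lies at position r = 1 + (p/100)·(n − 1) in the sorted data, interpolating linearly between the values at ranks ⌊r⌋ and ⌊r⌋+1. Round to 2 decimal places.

16.14

Sorted: 5.1, 9.0, 14.3, 15.8, 17.5, 18.8, 22.2, 25.0, 37.2.
n = 9.
r = 1 + (40/100)·(9 − 1) = 1 + 3.2 = 4.2.
Rank 4 is 15.8 and rank 5 is 17.5.
Interpolate: 15.8 + 0.2·(17.5 − 15.8) = 15.8 + 0.2·1.7 = 16.14.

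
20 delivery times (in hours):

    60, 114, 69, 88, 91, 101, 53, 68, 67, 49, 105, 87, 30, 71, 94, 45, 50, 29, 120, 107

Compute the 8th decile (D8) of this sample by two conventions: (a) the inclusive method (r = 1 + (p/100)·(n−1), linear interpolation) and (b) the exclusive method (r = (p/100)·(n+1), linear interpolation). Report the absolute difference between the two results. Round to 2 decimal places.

2.40

Sorted: 29, 30, 45, 49, 50, 53, 60, 67, 68, 69, 71, 87, 88, 91, 94, 101, 105, 107, 114, 120.
n = 20.
(a) r = 16.2; between ranks 16 (101) and 17 (105): 101.8.
(b) r = 16.8; between ranks 16 (101) and 17 (105): 104.2.
|101.8 − 104.2| = 2.4.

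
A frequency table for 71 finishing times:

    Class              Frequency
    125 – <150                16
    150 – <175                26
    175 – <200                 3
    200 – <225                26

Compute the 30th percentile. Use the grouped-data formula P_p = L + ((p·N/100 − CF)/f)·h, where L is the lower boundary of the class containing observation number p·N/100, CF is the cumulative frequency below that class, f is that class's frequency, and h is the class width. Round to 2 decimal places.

155.10

N = 71; target position k = 30/100 · 71 = 21.3.
Cumulative frequencies: 16, 42, 45, 71.
Observation 21.3 falls in the class 150 – <175.
L = 150, CF = 16, f = 26, h = 25.
P30 = 150 + ((21.3 − 16)/26)·25 = 150 + 5.09615 = 155.096.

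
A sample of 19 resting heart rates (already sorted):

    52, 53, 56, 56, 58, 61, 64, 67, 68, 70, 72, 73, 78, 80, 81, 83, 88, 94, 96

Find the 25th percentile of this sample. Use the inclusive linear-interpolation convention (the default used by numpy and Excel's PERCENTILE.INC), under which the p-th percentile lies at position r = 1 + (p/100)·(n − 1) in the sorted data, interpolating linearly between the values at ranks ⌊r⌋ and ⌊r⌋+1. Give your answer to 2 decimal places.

n = 19.
r = 1 + (25/100)·(19 − 1) = 1 + 4.5 = 5.5.
Rank 5 is 58 and rank 6 is 61.
Interpolate: 58 + 0.5·(61 − 58) = 58 + 0.5·3 = 59.5.

59.50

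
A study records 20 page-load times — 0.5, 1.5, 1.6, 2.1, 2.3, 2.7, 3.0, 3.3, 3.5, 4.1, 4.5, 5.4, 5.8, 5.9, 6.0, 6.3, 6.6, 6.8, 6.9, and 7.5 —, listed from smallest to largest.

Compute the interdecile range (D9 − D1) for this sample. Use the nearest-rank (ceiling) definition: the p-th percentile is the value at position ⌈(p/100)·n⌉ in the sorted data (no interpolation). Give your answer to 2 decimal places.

n = 20.
P10: rank ⌈10/100·20⌉ = 2 → 1.5.
P90: rank ⌈90/100·20⌉ = 18 → 6.8.
Difference: 6.8 − 1.5 = 5.3.

5.30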